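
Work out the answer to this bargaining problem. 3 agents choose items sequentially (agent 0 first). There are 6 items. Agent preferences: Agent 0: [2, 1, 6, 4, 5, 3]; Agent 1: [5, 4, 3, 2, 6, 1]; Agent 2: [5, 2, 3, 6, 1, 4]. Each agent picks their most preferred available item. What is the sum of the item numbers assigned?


Step 1: Agent 0 picks item 2
Step 2: Agent 1 picks item 5
Step 3: Agent 2 picks item 3
Step 4: Sum = 2 + 5 + 3 = 10

10


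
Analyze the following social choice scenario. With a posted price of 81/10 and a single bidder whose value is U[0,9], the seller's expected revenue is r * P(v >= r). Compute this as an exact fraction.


Step 1: Posted price r = 81/10, value support [0,9]
Step 2: P(v >= r) = (9 - 81/10)/9 = 1/10
Step 3: Expected revenue = r * P(v >= r) = 81/10 * 1/10
Step 4: Revenue = 81/100

81/100


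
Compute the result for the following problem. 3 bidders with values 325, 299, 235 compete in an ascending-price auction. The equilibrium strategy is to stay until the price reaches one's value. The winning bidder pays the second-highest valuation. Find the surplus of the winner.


Step 1: Identify the highest value: 325
Step 2: Identify the second-highest value: 299
Step 3: The final price = second-highest value = 299
Step 4: Surplus = 325 - 299 = 26

26


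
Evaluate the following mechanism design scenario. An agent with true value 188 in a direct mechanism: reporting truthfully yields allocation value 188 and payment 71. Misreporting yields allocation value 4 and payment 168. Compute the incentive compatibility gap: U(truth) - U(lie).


Step 1: U(truth) = value - payment = 188 - 71 = 117
Step 2: U(lie) = allocation - payment = 4 - 168 = -164
Step 3: IC gap = 117 - (-164) = 281

281


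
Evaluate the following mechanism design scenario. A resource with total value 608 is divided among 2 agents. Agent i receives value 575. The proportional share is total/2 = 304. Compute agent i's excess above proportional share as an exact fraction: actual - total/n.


Step 1: Proportional share = 608/2 = 304
Step 2: Agent's actual allocation = 575
Step 3: Excess = 575 - 304 = 271

271


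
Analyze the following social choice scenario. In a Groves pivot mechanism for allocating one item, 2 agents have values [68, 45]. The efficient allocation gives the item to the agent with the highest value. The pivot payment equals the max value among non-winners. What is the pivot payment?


Step 1: The efficient winner is agent 0 with value 68
Step 2: Other agents' values: [45]
Step 3: Pivot payment = max(others) = 45
Step 4: The winner pays 45

45


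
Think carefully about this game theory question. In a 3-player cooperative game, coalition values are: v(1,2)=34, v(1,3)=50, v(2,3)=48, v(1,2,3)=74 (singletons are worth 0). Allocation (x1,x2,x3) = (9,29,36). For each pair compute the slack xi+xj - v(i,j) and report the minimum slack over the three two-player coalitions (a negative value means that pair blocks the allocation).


Step 1: Slack for coalition (1,2): x1+x2 - v12 = 38 - 34 = 4
Step 2: Slack for coalition (1,3): x1+x3 - v13 = 45 - 50 = -5
Step 3: Slack for coalition (2,3): x2+x3 - v23 = 65 - 48 = 17
Step 4: Minimum slack = min(4, -5, 17) = -5, attained by (1,3); coalition (1,3) can block (slack < 0), so the allocation is not in the core

-5


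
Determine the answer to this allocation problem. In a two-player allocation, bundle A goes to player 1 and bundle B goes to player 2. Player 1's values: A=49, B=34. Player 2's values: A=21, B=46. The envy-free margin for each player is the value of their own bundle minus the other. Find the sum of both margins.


Step 1: Player 1's margin = v1(A) - v1(B) = 49 - 34 = 15
Step 2: Player 2's margin = v2(B) - v2(A) = 46 - 21 = 25
Step 3: Total margin = 15 + 25 = 40

40


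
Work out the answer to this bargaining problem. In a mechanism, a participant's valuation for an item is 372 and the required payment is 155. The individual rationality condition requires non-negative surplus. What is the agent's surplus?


Step 1: Surplus = value - payment = 372 - 155 = 217
Step 2: IR is satisfied (surplus >= 0)

217


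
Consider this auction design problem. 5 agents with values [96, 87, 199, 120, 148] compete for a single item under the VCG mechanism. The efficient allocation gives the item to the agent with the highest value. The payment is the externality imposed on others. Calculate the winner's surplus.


Step 1: The winner is the agent with the highest value: agent 2 with value 199
Step 2: Values of other agents: [96, 87, 120, 148]
Step 3: VCG payment = max of others' values = 148
Step 4: Surplus = 199 - 148 = 51

51


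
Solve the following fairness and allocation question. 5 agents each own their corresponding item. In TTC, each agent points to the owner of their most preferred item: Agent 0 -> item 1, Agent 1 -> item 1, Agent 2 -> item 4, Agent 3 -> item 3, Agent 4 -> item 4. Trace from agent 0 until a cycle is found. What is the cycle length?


Step 1: Trace the pointer graph from agent 0: 0 -> 1 -> 1
Step 2: A cycle is detected when we revisit agent 1
Step 3: The cycle is: 1 -> 1
Step 4: Cycle length = 1

1


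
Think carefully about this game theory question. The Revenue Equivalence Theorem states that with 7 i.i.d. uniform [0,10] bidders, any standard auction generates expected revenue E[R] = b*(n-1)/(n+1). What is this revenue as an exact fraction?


Step 1: By Revenue Equivalence, expected revenue = b*(n-1)/(n+1)
Step 2: Substituting n = 7, b = 10
Step 3: Revenue = 10*(7-1)/(7+1) = 10*6/8
Step 4: Revenue = 60/8 = 15/2

15/2


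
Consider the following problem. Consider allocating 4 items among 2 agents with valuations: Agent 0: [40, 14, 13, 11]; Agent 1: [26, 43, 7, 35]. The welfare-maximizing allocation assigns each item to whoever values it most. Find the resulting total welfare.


Step 1: For each item, find the maximum value among all agents.
Step 2: Item 0 -> Agent 0 (value 40)
Step 3: Item 1 -> Agent 1 (value 43)
Step 4: Item 2 -> Agent 0 (value 13)
Step 5: Item 3 -> Agent 1 (value 35)
Step 6: Total welfare = 40 + 43 + 13 + 35 = 131

131


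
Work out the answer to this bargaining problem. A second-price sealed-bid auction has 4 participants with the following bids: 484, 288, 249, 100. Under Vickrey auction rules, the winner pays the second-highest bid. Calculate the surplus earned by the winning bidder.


Step 1: Sort bids in descending order: 484, 288, 249, 100
Step 2: The winning bid is the highest: 484
Step 3: The payment equals the second-highest bid: 288
Step 4: Surplus = winner's bid - payment = 484 - 288 = 196

196


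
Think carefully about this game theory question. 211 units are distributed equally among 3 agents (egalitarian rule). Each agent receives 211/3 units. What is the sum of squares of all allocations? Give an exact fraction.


Step 1: Each agent's share = 211/3
Step 2: Square of each share = (211/3)^2 = 44521/9
Step 3: Sum of squares = 3 * 44521/9 = 44521/3

44521/3


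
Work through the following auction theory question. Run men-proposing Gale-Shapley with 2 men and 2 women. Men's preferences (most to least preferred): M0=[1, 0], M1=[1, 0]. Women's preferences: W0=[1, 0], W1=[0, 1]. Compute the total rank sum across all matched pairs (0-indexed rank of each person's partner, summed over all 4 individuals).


Step 1: Run Gale-Shapley (men propose, women hold best offer):
  M0 proposes to W1; she accepts
  M1 proposes to W1; rejected
  M1 proposes to W0; she accepts
Step 2: Final matching: W0-M1, W1-M0
Step 3: 0-indexed ranks (man's rank of his match, then woman's): 1 + 0 + 0 + 0
Step 4: Total rank sum = 1

1


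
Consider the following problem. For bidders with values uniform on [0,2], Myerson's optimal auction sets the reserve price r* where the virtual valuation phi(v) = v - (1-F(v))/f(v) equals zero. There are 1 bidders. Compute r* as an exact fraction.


Step 1: For U[0,2], F(v) = v/2 and f(v) = 1/2
Step 2: phi(v) = v - (1 - v/2)/(1/2) = v - (2 - v) = 2v - 2
Step 3: Set phi(r*) = 0: 2r* - 2 = 0
Step 4: r* = 2/2 = 1 (the number of bidders n = 1 does not enter)

1


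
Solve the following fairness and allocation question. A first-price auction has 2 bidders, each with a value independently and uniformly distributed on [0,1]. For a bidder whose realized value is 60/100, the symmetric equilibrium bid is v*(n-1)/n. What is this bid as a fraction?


Step 1: The symmetric BNE bidding function is b(v) = v * (n-1) / n
Step 2: Substitute v = 3/5 and n = 2
Step 3: b = 3/5 * 1/2
Step 4: b = 3/10

3/10


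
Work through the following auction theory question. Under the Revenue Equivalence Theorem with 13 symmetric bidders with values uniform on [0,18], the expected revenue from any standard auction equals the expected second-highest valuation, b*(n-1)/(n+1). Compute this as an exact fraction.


Step 1: By Revenue Equivalence, expected revenue = b*(n-1)/(n+1)
Step 2: Substituting n = 13, b = 18
Step 3: Revenue = 18*(13-1)/(13+1) = 18*12/14
Step 4: Revenue = 216/14 = 108/7

108/7


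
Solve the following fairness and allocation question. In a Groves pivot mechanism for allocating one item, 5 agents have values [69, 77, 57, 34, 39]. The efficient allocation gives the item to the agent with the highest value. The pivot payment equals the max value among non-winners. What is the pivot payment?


Step 1: The efficient winner is agent 1 with value 77
Step 2: Other agents' values: [69, 57, 34, 39]
Step 3: Pivot payment = max(others) = 69
Step 4: The winner pays 69

69


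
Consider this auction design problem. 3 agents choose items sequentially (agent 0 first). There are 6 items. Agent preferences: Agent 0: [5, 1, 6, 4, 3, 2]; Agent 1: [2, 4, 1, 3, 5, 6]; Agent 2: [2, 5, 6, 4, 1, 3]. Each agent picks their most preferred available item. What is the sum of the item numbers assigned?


Step 1: Agent 0 picks item 5
Step 2: Agent 1 picks item 2
Step 3: Agent 2 picks item 6
Step 4: Sum = 5 + 2 + 6 = 13

13


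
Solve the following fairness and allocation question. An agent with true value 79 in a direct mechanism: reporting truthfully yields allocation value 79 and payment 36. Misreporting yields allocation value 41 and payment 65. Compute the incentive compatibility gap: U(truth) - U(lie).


Step 1: U(truth) = value - payment = 79 - 36 = 43
Step 2: U(lie) = allocation - payment = 41 - 65 = -24
Step 3: IC gap = 43 - (-24) = 67

67


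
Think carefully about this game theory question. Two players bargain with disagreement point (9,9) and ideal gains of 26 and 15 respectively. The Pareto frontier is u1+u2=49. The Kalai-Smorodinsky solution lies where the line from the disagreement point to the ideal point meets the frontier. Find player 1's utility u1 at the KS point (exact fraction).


Step 1: At the KS point, (u1-d1)/r1 = (u2-d2)/r2 = t and u1+u2 = 49
Step 2: u1 = d1 + r1*t and u2 = d2 + r2*t, so (d1 + r1*t) + (d2 + r2*t) = 49
Step 3: t = (49 - 9 - 9)/(26 + 15) = 31/41
Step 4: u1 = d1 + r1*t = 9 + 26 * 31/41 = 1175/41
Step 5: (Check: u2 = d2 + r2*t = 834/41; u1+u2 = 1175/41 + 834/41 = 49, on the frontier.)

1175/41


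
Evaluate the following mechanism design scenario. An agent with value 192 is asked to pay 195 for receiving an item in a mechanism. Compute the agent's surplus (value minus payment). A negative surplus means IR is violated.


Step 1: Surplus = value - payment = 192 - 195 = -3
Step 2: IR is violated (surplus < 0)

-3


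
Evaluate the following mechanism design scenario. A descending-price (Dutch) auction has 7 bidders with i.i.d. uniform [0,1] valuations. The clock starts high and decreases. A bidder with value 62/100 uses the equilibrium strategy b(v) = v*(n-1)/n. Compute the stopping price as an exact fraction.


Step 1: Dutch auctions are strategically equivalent to first-price auctions
Step 2: The equilibrium bid is b(v) = v*(n-1)/n
Step 3: b = 31/50 * 6/7
Step 4: b = 93/175

93/175


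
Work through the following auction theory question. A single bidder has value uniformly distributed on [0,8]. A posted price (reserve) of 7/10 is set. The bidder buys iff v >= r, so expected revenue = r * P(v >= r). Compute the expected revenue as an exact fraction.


Step 1: Posted price r = 7/10, value support [0,8]
Step 2: P(v >= r) = (8 - 7/10)/8 = 73/80
Step 3: Expected revenue = r * P(v >= r) = 7/10 * 73/80
Step 4: Revenue = 511/800

511/800


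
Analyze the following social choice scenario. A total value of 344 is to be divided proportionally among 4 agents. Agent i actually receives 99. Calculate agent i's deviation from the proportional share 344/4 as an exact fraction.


Step 1: Proportional share = 344/4 = 86
Step 2: Agent's actual allocation = 99
Step 3: Excess = 99 - 86 = 13

13


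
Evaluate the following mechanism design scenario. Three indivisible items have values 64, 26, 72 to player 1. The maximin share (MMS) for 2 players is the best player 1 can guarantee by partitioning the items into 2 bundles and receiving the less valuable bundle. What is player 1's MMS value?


Step 1: Item values = 64, 26, 72
Step 2: Enumerate all 2-bundle partitions and take the smaller bundle:
  Partition 1: {64} vs {26,72} -> bundles 64, 98; min = 64
  Partition 2: {26} vs {64,72} -> bundles 26, 136; min = 26
  Partition 3: {72} vs {64,26} -> bundles 72, 90; min = 72
Step 3: MMS = max(64, 26, 72) = 72

72


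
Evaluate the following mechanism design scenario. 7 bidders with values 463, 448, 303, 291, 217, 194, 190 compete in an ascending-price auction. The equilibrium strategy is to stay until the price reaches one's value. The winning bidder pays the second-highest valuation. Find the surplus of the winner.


Step 1: Identify the highest value: 463
Step 2: Identify the second-highest value: 448
Step 3: The final price = second-highest value = 448
Step 4: Surplus = 463 - 448 = 15

15


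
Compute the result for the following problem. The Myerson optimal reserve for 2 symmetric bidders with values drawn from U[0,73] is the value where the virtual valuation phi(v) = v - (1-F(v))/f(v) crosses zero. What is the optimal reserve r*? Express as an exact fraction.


Step 1: For U[0,73], F(v) = v/73 and f(v) = 1/73
Step 2: phi(v) = v - (1 - v/73)/(1/73) = v - (73 - v) = 2v - 73
Step 3: Set phi(r*) = 0: 2r* - 73 = 0
Step 4: r* = 73/2 (the number of bidders n = 2 does not enter)

73/2


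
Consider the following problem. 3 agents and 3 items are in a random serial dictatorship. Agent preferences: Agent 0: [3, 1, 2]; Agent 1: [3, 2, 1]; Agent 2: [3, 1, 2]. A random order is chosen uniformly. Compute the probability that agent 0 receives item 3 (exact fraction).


Step 1: Agent 0 wants item 3
Step 2: There are 6 possible orderings of agents
Step 3: In 2 orderings, agent 0 gets item 3
Step 4: Probability = 2/6 = 1/3

1/3


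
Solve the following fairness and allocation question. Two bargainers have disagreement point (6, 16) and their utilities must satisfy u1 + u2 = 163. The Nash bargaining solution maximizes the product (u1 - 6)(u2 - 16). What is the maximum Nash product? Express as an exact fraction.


Step 1: The Nash solution splits surplus symmetrically above the disagreement point
Step 2: u1 = (total + d1 - d2)/2 = (163 + 6 - 16)/2 = 153/2
Step 3: u2 = (total - d1 + d2)/2 = (163 - 6 + 16)/2 = 173/2
Step 4: Nash product = (153/2 - 6) * (173/2 - 16)
Step 5: = 141/2 * 141/2 = 19881/4

19881/4


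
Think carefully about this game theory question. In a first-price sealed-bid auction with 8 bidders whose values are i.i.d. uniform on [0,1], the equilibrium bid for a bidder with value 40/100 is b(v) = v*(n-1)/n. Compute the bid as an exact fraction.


Step 1: The symmetric BNE bidding function is b(v) = v * (n-1) / n
Step 2: Substitute v = 2/5 and n = 8
Step 3: b = 2/5 * 7/8
Step 4: b = 7/20

7/20


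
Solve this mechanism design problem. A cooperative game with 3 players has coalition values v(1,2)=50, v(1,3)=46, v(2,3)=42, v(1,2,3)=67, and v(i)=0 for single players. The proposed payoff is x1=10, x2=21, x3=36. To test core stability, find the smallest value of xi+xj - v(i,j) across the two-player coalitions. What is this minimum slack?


Step 1: Slack for coalition (1,2): x1+x2 - v12 = 31 - 50 = -19
Step 2: Slack for coalition (1,3): x1+x3 - v13 = 46 - 46 = 0
Step 3: Slack for coalition (2,3): x2+x3 - v23 = 57 - 42 = 15
Step 4: Minimum slack = min(-19, 0, 15) = -19, attained by (1,2); coalition (1,2) can block (slack < 0), so the allocation is not in the core

-19


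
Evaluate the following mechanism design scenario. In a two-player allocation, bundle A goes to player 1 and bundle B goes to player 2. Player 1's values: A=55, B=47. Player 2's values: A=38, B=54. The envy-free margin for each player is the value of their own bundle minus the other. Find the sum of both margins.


Step 1: Player 1's margin = v1(A) - v1(B) = 55 - 47 = 8
Step 2: Player 2's margin = v2(B) - v2(A) = 54 - 38 = 16
Step 3: Total margin = 8 + 16 = 24

24


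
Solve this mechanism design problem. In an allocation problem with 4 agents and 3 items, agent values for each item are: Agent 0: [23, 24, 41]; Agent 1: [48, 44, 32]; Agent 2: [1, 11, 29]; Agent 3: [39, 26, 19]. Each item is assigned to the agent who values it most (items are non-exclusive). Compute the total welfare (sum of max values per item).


Step 1: For each item, find the maximum value among all agents.
Step 2: Item 0 -> Agent 1 (value 48)
Step 3: Item 1 -> Agent 1 (value 44)
Step 4: Item 2 -> Agent 0 (value 41)
Step 5: Total welfare = 48 + 44 + 41 = 133

133


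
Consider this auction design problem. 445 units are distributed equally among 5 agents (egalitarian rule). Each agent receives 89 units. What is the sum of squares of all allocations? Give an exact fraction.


Step 1: Each agent's share = 445/5 = 89
Step 2: Square of each share = (89)^2 = 7921
Step 3: Sum of squares = 5 * 7921 = 39605

39605


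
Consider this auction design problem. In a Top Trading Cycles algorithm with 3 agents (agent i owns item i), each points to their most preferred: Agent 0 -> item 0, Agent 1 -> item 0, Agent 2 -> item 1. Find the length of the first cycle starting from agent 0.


Step 1: Trace the pointer graph from agent 0: 0 -> 0
Step 2: A cycle is detected when we revisit agent 0
Step 3: The cycle is: 0 -> 0
Step 4: Cycle length = 1

1


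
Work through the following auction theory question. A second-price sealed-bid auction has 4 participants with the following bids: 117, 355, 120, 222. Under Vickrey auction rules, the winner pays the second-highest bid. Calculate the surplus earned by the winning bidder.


Step 1: Sort bids in descending order: 355, 222, 120, 117
Step 2: The winning bid is the highest: 355
Step 3: The payment equals the second-highest bid: 222
Step 4: Surplus = winner's bid - payment = 355 - 222 = 133

133


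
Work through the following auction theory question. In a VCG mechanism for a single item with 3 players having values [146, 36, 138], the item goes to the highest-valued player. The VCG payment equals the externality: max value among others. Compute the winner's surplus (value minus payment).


Step 1: The winner is the agent with the highest value: agent 0 with value 146
Step 2: Values of other agents: [36, 138]
Step 3: VCG payment = max of others' values = 138
Step 4: Surplus = 146 - 138 = 8

8


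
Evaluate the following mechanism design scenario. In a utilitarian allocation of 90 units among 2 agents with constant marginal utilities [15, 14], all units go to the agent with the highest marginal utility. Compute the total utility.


Step 1: The marginal utilities are [15, 14]
Step 2: The highest marginal utility is 15
Step 3: All 90 units go to that agent
Step 4: Total utility = 15 * 90 = 1350

1350


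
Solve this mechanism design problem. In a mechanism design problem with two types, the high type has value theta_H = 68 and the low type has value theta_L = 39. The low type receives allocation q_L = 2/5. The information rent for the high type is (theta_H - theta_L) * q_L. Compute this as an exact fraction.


Step 1: theta_H - theta_L = 68 - 39 = 29
Step 2: Information rent = (theta_H - theta_L) * q_L
Step 3: = 29 * 2/5
Step 4: = 58/5

58/5


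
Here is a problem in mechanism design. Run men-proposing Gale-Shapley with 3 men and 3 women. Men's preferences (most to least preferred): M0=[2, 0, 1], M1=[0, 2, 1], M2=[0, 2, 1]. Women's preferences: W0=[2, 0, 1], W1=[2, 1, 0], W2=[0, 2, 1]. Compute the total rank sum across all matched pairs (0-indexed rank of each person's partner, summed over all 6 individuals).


Step 1: Run Gale-Shapley (men propose, women hold best offer):
  M0 proposes to W2; she accepts
  M1 proposes to W0; she accepts
  M2 proposes to W0; she switches from M1
  M1 proposes to W2; rejected
  M1 proposes to W1; she accepts
Step 2: Final matching: W0-M2, W1-M1, W2-M0
Step 3: 0-indexed ranks (man's rank of his match, then woman's): 0 + 0 + 2 + 1 + 0 + 0
Step 4: Total rank sum = 3

3


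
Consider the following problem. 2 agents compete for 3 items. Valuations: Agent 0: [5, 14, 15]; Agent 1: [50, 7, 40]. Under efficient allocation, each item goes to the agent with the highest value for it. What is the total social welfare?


Step 1: For each item, find the maximum value among all agents.
Step 2: Item 0 -> Agent 1 (value 50)
Step 3: Item 1 -> Agent 0 (value 14)
Step 4: Item 2 -> Agent 1 (value 40)
Step 5: Total welfare = 50 + 14 + 40 = 104

104


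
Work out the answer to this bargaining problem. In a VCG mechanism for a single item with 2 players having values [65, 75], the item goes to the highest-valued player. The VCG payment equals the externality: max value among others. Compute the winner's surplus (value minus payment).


Step 1: The winner is the agent with the highest value: agent 1 with value 75
Step 2: Values of other agents: [65]
Step 3: VCG payment = max of others' values = 65
Step 4: Surplus = 75 - 65 = 10

10


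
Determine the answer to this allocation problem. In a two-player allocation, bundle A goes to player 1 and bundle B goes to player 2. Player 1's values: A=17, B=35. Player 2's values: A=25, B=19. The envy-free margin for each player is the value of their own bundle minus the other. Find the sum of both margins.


Step 1: Player 1's margin = v1(A) - v1(B) = 17 - 35 = -18
Step 2: Player 2's margin = v2(B) - v2(A) = 19 - 25 = -6
Step 3: Total margin = -18 + -6 = -24

-24


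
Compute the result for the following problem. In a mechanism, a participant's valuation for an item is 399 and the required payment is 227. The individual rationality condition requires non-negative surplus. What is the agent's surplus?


Step 1: Surplus = value - payment = 399 - 227 = 172
Step 2: IR is satisfied (surplus >= 0)

172


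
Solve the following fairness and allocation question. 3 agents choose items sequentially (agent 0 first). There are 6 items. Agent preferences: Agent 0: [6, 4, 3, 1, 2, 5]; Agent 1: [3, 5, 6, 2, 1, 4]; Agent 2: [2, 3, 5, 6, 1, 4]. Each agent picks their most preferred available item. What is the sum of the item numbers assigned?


Step 1: Agent 0 picks item 6
Step 2: Agent 1 picks item 3
Step 3: Agent 2 picks item 2
Step 4: Sum = 6 + 3 + 2 = 11

11


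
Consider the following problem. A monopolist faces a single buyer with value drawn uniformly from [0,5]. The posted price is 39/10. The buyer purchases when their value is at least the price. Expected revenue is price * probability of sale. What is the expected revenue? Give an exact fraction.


Step 1: Posted price r = 39/10, value support [0,5]
Step 2: P(v >= r) = (5 - 39/10)/5 = 11/50
Step 3: Expected revenue = r * P(v >= r) = 39/10 * 11/50
Step 4: Revenue = 429/500

429/500


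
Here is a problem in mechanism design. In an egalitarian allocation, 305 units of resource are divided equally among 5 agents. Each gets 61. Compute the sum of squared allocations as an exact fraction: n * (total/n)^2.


Step 1: Each agent's share = 305/5 = 61
Step 2: Square of each share = (61)^2 = 3721
Step 3: Sum of squares = 5 * 3721 = 18605

18605


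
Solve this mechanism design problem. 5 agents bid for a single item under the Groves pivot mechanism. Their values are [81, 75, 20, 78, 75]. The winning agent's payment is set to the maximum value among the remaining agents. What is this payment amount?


Step 1: The efficient winner is agent 0 with value 81
Step 2: Other agents' values: [75, 20, 78, 75]
Step 3: Pivot payment = max(others) = 78
Step 4: The winner pays 78

78


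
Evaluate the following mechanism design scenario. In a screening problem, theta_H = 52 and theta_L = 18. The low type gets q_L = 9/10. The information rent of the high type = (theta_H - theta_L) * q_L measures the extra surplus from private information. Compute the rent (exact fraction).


Step 1: theta_H - theta_L = 52 - 18 = 34
Step 2: Information rent = (theta_H - theta_L) * q_L
Step 3: = 34 * 9/10
Step 4: = 153/5

153/5


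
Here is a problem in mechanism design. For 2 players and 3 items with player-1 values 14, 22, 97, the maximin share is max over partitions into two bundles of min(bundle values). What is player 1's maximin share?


Step 1: Item values = 14, 22, 97
Step 2: Enumerate all 2-bundle partitions and take the smaller bundle:
  Partition 1: {14} vs {22,97} -> bundles 14, 119; min = 14
  Partition 2: {22} vs {14,97} -> bundles 22, 111; min = 22
  Partition 3: {97} vs {14,22} -> bundles 97, 36; min = 36
Step 3: MMS = max(14, 22, 36) = 36

36


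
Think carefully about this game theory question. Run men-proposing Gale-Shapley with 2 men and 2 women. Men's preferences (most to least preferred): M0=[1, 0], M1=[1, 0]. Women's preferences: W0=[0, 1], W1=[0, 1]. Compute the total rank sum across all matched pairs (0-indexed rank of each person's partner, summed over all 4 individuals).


Step 1: Run Gale-Shapley (men propose, women hold best offer):
  M0 proposes to W1; she accepts
  M1 proposes to W1; rejected
  M1 proposes to W0; she accepts
Step 2: Final matching: W0-M1, W1-M0
Step 3: 0-indexed ranks (man's rank of his match, then woman's): 1 + 1 + 0 + 0
Step 4: Total rank sum = 2

2


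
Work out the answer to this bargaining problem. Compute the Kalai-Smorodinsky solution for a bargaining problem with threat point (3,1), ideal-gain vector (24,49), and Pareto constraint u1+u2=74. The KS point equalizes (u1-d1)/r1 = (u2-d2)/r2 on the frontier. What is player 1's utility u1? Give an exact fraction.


Step 1: At the KS point, (u1-d1)/r1 = (u2-d2)/r2 = t and u1+u2 = 74
Step 2: u1 = d1 + r1*t and u2 = d2 + r2*t, so (d1 + r1*t) + (d2 + r2*t) = 74
Step 3: t = (74 - 3 - 1)/(24 + 49) = 70/73
Step 4: u1 = d1 + r1*t = 3 + 24 * 70/73 = 1899/73
Step 5: (Check: u2 = d2 + r2*t = 3503/73; u1+u2 = 1899/73 + 3503/73 = 74, on the frontier.)

1899/73


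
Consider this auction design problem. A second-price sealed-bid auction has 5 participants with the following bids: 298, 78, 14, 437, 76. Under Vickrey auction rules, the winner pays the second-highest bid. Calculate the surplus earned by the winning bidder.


Step 1: Sort bids in descending order: 437, 298, 78, 76, 14
Step 2: The winning bid is the highest: 437
Step 3: The payment equals the second-highest bid: 298
Step 4: Surplus = winner's bid - payment = 437 - 298 = 139

139


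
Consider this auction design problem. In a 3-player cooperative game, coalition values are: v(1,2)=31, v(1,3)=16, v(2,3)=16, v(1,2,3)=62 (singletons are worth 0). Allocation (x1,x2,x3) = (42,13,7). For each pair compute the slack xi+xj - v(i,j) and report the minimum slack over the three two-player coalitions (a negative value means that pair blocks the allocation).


Step 1: Slack for coalition (1,2): x1+x2 - v12 = 55 - 31 = 24
Step 2: Slack for coalition (1,3): x1+x3 - v13 = 49 - 16 = 33
Step 3: Slack for coalition (2,3): x2+x3 - v23 = 20 - 16 = 4
Step 4: Minimum slack = min(24, 33, 4) = 4, attained by (2,3); no pair can gain by deviating, so the allocation is in the core

4


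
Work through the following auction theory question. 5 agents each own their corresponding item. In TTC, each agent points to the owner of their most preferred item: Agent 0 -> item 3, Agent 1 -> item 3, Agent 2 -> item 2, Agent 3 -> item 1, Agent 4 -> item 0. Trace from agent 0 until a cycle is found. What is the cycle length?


Step 1: Trace the pointer graph from agent 0: 0 -> 3 -> 1 -> 3
Step 2: A cycle is detected when we revisit agent 3
Step 3: The cycle is: 3 -> 1 -> 3
Step 4: Cycle length = 2

2


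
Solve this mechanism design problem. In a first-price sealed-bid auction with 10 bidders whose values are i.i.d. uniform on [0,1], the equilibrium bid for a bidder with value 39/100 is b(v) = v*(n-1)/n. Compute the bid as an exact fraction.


Step 1: The symmetric BNE bidding function is b(v) = v * (n-1) / n
Step 2: Substitute v = 39/100 and n = 10
Step 3: b = 39/100 * 9/10
Step 4: b = 351/1000

351/1000


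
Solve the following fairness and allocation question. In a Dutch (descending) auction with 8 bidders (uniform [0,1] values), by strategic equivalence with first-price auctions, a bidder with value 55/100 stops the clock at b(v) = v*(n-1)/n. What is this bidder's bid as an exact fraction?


Step 1: Dutch auctions are strategically equivalent to first-price auctions
Step 2: The equilibrium bid is b(v) = v*(n-1)/n
Step 3: b = 11/20 * 7/8
Step 4: b = 77/160

77/160


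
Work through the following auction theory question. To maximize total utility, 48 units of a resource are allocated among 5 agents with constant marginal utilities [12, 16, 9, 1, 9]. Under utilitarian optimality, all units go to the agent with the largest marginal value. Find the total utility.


Step 1: The marginal utilities are [12, 16, 9, 1, 9]
Step 2: The highest marginal utility is 16
Step 3: All 48 units go to that agent
Step 4: Total utility = 16 * 48 = 768

768


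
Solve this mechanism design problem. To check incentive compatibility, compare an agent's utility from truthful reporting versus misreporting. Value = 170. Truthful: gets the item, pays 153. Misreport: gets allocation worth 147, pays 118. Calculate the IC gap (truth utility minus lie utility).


Step 1: U(truth) = value - payment = 170 - 153 = 17
Step 2: U(lie) = allocation - payment = 147 - 118 = 29
Step 3: IC gap = 17 - 29 = -12

-12


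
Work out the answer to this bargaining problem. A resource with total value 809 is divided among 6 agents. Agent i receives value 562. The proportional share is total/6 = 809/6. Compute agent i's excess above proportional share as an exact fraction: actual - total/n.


Step 1: Proportional share = 809/6
Step 2: Agent's actual allocation = 562
Step 3: Excess = 562 - 809/6 = 2563/6

2563/6


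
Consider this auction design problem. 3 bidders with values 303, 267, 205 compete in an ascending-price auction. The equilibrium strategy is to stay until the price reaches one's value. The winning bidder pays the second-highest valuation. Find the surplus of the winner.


Step 1: Identify the highest value: 303
Step 2: Identify the second-highest value: 267
Step 3: The final price = second-highest value = 267
Step 4: Surplus = 303 - 267 = 36

36


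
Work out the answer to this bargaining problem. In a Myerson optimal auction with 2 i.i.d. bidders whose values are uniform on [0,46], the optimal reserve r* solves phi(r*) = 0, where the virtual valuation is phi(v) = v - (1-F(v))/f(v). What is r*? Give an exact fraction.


Step 1: For U[0,46], F(v) = v/46 and f(v) = 1/46
Step 2: phi(v) = v - (1 - v/46)/(1/46) = v - (46 - v) = 2v - 46
Step 3: Set phi(r*) = 0: 2r* - 46 = 0
Step 4: r* = 46/2 = 23 (the number of bidders n = 2 does not enter)

23


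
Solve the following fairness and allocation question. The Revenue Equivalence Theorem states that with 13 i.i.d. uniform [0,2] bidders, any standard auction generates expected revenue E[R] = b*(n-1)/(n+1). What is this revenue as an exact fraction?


Step 1: By Revenue Equivalence, expected revenue = b*(n-1)/(n+1)
Step 2: Substituting n = 13, b = 2
Step 3: Revenue = 2*(13-1)/(13+1) = 2*12/14
Step 4: Revenue = 24/14 = 12/7

12/7


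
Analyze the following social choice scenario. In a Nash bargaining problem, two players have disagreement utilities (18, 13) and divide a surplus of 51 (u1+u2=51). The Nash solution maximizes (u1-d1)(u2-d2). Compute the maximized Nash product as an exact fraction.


Step 1: The Nash solution splits surplus symmetrically above the disagreement point
Step 2: u1 = (total + d1 - d2)/2 = (51 + 18 - 13)/2 = 28
Step 3: u2 = (total - d1 + d2)/2 = (51 - 18 + 13)/2 = 23
Step 4: Nash product = (28 - 18) * (23 - 13)
Step 5: = 10 * 10 = 100

100


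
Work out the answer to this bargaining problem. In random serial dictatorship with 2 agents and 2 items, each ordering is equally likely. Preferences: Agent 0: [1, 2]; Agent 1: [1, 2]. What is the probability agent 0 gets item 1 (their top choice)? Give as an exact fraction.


Step 1: Agent 0 wants item 1
Step 2: There are 2 possible orderings of agents
Step 3: In 1 orderings, agent 0 gets item 1
Step 4: Probability = 1/2

1/2


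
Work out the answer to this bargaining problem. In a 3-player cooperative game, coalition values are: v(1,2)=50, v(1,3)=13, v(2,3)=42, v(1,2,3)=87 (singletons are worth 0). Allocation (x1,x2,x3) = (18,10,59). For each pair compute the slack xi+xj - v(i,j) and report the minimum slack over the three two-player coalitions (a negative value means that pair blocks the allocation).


Step 1: Slack for coalition (1,2): x1+x2 - v12 = 28 - 50 = -22
Step 2: Slack for coalition (1,3): x1+x3 - v13 = 77 - 13 = 64
Step 3: Slack for coalition (2,3): x2+x3 - v23 = 69 - 42 = 27
Step 4: Minimum slack = min(-22, 64, 27) = -22, attained by (1,2); coalition (1,2) can block (slack < 0), so the allocation is not in the core

-22


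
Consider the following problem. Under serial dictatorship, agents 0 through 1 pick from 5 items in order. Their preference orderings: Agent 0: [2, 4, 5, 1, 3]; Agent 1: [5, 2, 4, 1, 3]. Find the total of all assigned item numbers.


Step 1: Agent 0 picks item 2
Step 2: Agent 1 picks item 5
Step 3: Sum = 2 + 5 = 7

7


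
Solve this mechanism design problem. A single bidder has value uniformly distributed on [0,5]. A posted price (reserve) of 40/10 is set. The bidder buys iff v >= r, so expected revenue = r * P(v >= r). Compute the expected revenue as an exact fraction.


Step 1: Posted price r = 4, value support [0,5]
Step 2: P(v >= r) = (5 - 4)/5 = 1/5
Step 3: Expected revenue = r * P(v >= r) = 4 * 1/5
Step 4: Revenue = 4/5

4/5


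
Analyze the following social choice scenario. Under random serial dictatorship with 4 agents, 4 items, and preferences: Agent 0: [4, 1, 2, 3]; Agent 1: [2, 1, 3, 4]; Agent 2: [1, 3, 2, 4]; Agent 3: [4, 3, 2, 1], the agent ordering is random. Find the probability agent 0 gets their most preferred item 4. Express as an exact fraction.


Step 1: Agent 0 wants item 4
Step 2: There are 24 possible orderings of agents
Step 3: In 12 orderings, agent 0 gets item 4
Step 4: Probability = 12/24 = 1/2

1/2


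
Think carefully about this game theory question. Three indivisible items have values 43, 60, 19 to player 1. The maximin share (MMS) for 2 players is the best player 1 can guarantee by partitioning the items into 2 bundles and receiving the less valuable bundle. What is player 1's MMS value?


Step 1: Item values = 43, 60, 19
Step 2: Enumerate all 2-bundle partitions and take the smaller bundle:
  Partition 1: {43} vs {60,19} -> bundles 43, 79; min = 43
  Partition 2: {60} vs {43,19} -> bundles 60, 62; min = 60
  Partition 3: {19} vs {43,60} -> bundles 19, 103; min = 19
Step 3: MMS = max(43, 60, 19) = 60

60


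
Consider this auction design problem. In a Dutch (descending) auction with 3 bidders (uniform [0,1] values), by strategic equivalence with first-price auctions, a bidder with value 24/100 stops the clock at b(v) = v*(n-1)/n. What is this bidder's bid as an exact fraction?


Step 1: Dutch auctions are strategically equivalent to first-price auctions
Step 2: The equilibrium bid is b(v) = v*(n-1)/n
Step 3: b = 6/25 * 2/3
Step 4: b = 4/25

4/25


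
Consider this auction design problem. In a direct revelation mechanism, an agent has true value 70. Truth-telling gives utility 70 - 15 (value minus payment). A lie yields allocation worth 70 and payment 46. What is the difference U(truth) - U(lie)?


Step 1: U(truth) = value - payment = 70 - 15 = 55
Step 2: U(lie) = allocation - payment = 70 - 46 = 24
Step 3: IC gap = 55 - 24 = 31

31


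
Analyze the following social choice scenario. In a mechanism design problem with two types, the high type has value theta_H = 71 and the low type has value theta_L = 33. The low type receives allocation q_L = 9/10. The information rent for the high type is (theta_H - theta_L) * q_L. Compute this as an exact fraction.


Step 1: theta_H - theta_L = 71 - 33 = 38
Step 2: Information rent = (theta_H - theta_L) * q_L
Step 3: = 38 * 9/10
Step 4: = 171/5

171/5


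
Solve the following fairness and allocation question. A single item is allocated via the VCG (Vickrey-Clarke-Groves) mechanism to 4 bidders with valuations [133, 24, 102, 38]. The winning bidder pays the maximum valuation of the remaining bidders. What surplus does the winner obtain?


Step 1: The winner is the agent with the highest value: agent 0 with value 133
Step 2: Values of other agents: [24, 102, 38]
Step 3: VCG payment = max of others' values = 102
Step 4: Surplus = 133 - 102 = 31

31


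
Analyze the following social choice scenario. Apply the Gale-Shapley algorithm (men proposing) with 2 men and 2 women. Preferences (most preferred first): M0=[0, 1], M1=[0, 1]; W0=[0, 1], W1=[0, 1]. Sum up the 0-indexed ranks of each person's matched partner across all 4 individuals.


Step 1: Run Gale-Shapley (men propose, women hold best offer):
  M0 proposes to W0; she accepts
  M1 proposes to W0; rejected
  M1 proposes to W1; she accepts
Step 2: Final matching: W0-M0, W1-M1
Step 3: 0-indexed ranks (man's rank of his match, then woman's): 0 + 0 + 1 + 1
Step 4: Total rank sum = 2

2


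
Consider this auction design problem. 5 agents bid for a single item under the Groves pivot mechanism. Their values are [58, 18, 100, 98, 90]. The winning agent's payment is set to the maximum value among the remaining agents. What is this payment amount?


Step 1: The efficient winner is agent 2 with value 100
Step 2: Other agents' values: [58, 18, 98, 90]
Step 3: Pivot payment = max(others) = 98
Step 4: The winner pays 98

98


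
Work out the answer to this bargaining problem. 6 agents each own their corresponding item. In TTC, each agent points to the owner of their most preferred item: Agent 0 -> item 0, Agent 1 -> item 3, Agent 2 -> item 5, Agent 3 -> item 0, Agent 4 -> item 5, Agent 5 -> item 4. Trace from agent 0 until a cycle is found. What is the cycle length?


Step 1: Trace the pointer graph from agent 0: 0 -> 0
Step 2: A cycle is detected when we revisit agent 0
Step 3: The cycle is: 0 -> 0
Step 4: Cycle length = 1

1


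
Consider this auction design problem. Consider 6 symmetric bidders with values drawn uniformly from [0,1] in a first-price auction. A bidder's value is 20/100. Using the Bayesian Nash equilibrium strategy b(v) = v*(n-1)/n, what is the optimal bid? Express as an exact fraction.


Step 1: The symmetric BNE bidding function is b(v) = v * (n-1) / n
Step 2: Substitute v = 1/5 and n = 6
Step 3: b = 1/5 * 5/6
Step 4: b = 1/6

1/6


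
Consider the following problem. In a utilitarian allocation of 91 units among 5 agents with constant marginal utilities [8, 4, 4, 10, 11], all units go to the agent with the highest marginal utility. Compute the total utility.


Step 1: The marginal utilities are [8, 4, 4, 10, 11]
Step 2: The highest marginal utility is 11
Step 3: All 91 units go to that agent
Step 4: Total utility = 11 * 91 = 1001

1001


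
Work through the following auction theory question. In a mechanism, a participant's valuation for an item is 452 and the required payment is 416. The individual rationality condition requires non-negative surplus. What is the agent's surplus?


Step 1: Surplus = value - payment = 452 - 416 = 36
Step 2: IR is satisfied (surplus >= 0)

36
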